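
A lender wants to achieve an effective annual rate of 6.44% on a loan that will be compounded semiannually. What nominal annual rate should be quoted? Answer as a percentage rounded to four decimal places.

(1 + r/2)^2 − 1 = 0.0644, so 1 + r/2 = 1.0644^(1/2).
r/2 = 0.031698, so r = 0.063395 = 6.3395%.

6.3395%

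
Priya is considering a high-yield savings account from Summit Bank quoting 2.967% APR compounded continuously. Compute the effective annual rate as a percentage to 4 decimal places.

With continuous compounding, EAR = e^0.02967 − 1.
e^0.02967 = 1.030115, so EAR = 0.030115 = 3.0115%.

3.0115%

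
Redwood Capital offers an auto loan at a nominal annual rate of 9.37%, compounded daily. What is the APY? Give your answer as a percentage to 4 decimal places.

EAR = (1 + 0.0937/365)^365 − 1.
= (1 + 0.000257)^365 − 1 = 1.098217 − 1 = 9.8217%.

9.8217%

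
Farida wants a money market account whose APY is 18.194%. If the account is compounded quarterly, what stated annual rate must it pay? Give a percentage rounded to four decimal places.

(1 + r/4)^4 − 1 = 0.18194, so 1 + r/4 = 1.18194^(1/4).
r/4 = 0.042675, so r = 0.170699 = 17.0699%.

17.0699%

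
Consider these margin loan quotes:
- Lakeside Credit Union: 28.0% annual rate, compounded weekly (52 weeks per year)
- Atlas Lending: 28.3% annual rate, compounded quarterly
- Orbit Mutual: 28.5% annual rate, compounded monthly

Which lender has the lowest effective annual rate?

Atlas Lending

Lakeside Credit Union: (1 + 0.280/52)^52 − 1 = 32.214%
Atlas Lending: (1 + 0.283/4)^4 − 1 = 31.448%
Orbit Mutual: (1 + 0.285/12)^12 − 1 = 32.534%
The lowest effective annual rate is Atlas Lending at 31.448%.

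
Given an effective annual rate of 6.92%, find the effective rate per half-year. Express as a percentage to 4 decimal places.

The per-half-year rate i satisfies (1 + i)^2 = 1 + 0.0692.
i = 1.0692^(1/2) − 1 = 0.0340213 = 3.4021%.

3.4021%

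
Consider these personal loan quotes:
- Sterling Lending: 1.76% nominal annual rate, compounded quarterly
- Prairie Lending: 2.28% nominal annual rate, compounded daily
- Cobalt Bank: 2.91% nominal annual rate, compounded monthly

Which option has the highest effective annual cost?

Cobalt Bank

Sterling Lending: (1 + 0.0176/4)^4 − 1 = 1.772%
Prairie Lending: (1 + 0.0228/365)^365 − 1 = 2.306%
Cobalt Bank: (1 + 0.0291/12)^12 − 1 = 2.949%
The highest effective annual rate is Cobalt Bank at 2.949%.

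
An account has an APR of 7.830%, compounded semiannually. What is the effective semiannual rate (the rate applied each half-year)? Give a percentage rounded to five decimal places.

3.91500%

With a nominal annual rate compounded semiannually, the periodic rate is the nominal rate divided by 2.
i = 0.07830 / 2 = 0.0391500 = 3.91500%.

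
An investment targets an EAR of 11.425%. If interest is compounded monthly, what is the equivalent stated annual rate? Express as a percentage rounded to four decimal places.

10.8671%

(1 + r/12)^12 − 1 = 0.11425, so 1 + r/12 = 1.11425^(1/12).
r/12 = 0.009056, so r = 0.108671 = 10.8671%.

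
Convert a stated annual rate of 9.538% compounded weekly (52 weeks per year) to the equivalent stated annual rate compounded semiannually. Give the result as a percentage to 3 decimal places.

EAR = (1 + 0.09538/52)^52 − 1 = 0.099981.
Solve (1 + r/2)^2 = 1.099981: r/2 = 1.099981^(1/2) − 1 = 0.048800, so r = 0.097599 = 9.760%.

9.760%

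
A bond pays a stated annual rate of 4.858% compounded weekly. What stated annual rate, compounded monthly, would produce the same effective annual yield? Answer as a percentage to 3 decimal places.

4.866%

EAR = (1 + 0.04858/52)^52 − 1 = 0.049756.
Solve (1 + r/12)^12 = 1.049756: r/12 = 1.049756^(1/12) − 1 = 0.004055, so r = 0.048656 = 4.866%.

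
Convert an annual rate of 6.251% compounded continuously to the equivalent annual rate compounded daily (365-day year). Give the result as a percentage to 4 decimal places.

EAR under continuous compounding: e^0.06251 − 1 = 0.064505.
Solve (1 + r/365)^365 = 1.064505: r/365 = 1.064505^(1/365) − 1 = 0.000171, so r = 0.062515 = 6.2515%.

6.2515%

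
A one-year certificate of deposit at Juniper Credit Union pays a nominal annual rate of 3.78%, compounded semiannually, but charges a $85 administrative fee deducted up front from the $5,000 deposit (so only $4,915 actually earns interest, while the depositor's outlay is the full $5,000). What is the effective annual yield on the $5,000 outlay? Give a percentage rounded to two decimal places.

Value after one year: 4,915 × (1 + 0.0378/2)^2 = 4,915 × 1.038157 = $5,102.54.
Effective yield on the $5,000 outlay: 5,102.54 / 5,000 − 1 = 0.020509 = 2.05%.

2.05%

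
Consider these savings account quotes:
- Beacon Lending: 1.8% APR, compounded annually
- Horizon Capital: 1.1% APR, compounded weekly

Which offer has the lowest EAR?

Horizon Capital

Beacon Lending: compounded annually, EAR = 1.800%
Horizon Capital: (1 + 0.011/52)^52 − 1 = 1.106%
The lowest effective annual rate is Horizon Capital at 1.106%.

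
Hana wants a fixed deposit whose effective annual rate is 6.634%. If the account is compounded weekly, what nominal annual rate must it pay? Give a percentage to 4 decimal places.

(1 + r/52)^52 − 1 = 0.06634, so 1 + r/52 = 1.06634^(1/52).
r/52 = 0.001236, so r = 0.064272 = 6.4272%.

6.4272%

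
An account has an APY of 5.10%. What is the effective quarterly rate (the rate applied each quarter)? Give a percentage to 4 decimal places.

The per-quarter rate i satisfies (1 + i)^4 = 1 + 0.0510.
i = 1.0510^(1/4) − 1 = 0.0125132 = 1.2513%.

1.2513%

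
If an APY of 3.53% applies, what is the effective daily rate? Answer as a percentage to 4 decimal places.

The per-day rate i satisfies (1 + i)^365 = 1 + 0.0353.
i = 1.0353^(1/365) − 1 = 0.0000950 = 0.0095%.

0.0095%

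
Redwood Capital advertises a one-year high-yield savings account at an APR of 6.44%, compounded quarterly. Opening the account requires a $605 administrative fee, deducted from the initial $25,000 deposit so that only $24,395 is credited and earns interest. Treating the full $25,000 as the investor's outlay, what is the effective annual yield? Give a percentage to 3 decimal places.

Value after one year: 24,395 × (1 + 0.0644/4)^4 = 24,395 × 1.065972 = $26,004.39.
Effective yield on the $25,000 outlay: 26,004.39 / 25,000 − 1 = 0.040175 = 4.018%.

4.018%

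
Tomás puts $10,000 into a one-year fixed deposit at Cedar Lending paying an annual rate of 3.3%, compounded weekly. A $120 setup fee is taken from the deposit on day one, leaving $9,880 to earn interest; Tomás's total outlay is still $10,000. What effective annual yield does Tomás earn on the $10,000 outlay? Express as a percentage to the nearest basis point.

2.11%

Value after one year: 9,880 × (1 + 0.033/52)^52 = 9,880 × 1.033540 = $10,211.37.
Effective yield on the $10,000 outlay: 10,211.37 / 10,000 − 1 = 0.021137 = 2.11%.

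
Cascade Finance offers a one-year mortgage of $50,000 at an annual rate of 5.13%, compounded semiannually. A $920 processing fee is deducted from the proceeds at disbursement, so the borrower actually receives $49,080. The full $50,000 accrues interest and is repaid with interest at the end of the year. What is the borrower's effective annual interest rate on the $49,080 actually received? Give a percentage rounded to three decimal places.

Amount owed after one year: 50,000 × (1 + 0.0513/2)^2 = 50,000 × 1.051958 = $52,597.90.
Effective rate on net proceeds: 52,597.90 / 49,080 − 1 = 0.071677 = 7.168%.

7.168%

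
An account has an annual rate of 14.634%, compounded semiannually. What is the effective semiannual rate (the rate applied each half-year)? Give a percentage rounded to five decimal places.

7.31700%

With a nominal annual rate compounded semiannually, the periodic rate is the nominal rate divided by 2.
i = 0.14634 / 2 = 0.0731700 = 7.31700%.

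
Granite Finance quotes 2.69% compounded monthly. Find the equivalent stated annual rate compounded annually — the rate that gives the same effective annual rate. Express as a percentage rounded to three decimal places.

2.723%

EAR = (1 + 0.0269/12)^12 − 1 = 0.027234.
Compounded annually, the equivalent nominal rate is the EAR itself: 2.723%.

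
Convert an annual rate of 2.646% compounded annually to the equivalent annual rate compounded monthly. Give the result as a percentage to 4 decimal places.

Compounded annually, EAR = nominal = 0.026460.
Solve (1 + r/12)^12 = 1.026460: r/12 = 1.026460^(1/12) − 1 = 0.002179, so r = 0.026144 = 2.6144%.

2.6144%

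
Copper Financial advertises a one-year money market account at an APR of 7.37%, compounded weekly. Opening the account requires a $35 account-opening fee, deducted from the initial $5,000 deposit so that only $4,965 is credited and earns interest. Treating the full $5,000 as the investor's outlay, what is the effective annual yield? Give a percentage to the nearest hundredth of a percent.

6.89%

Value after one year: 4,965 × (1 + 0.0737/52)^52 = 4,965 × 1.076428 = $5,344.46.
Effective yield on the $5,000 outlay: 5,344.46 / 5,000 − 1 = 0.068893 = 6.89%.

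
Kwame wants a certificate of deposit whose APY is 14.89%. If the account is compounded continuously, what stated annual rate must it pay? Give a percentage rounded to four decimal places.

13.8805%

Continuous: nominal r satisfies e^r − 1 = 0.1489.
r = ln(1 + 0.1489) = ln(1.1489) = 0.138805 = 13.8805%.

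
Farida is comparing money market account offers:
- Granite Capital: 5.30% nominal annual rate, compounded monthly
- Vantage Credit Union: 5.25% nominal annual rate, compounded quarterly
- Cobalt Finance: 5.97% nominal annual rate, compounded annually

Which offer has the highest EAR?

Granite Capital: (1 + 0.0530/12)^12 − 1 = 5.431%
Vantage Credit Union: (1 + 0.0525/4)^4 − 1 = 5.354%
Cobalt Finance: compounded annually, EAR = 5.970%
The highest effective annual rate is Cobalt Finance at 5.970%.

Cobalt Finance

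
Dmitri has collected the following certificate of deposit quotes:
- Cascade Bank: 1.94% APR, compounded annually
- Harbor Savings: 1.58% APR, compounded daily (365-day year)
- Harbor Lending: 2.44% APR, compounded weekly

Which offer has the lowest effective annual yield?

Harbor Savings

Cascade Bank: compounded annually, EAR = 1.940%
Harbor Savings: (1 + 0.0158/365)^365 − 1 = 1.593%
Harbor Lending: (1 + 0.0244/52)^52 − 1 = 2.469%
The lowest effective annual rate is Harbor Savings at 1.593%.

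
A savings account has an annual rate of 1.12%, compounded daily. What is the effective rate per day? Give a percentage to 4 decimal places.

With a nominal annual rate compounded daily, the periodic rate is the nominal rate divided by 365.
i = 0.0112 / 365 = 0.0000307 = 0.0031%.

0.0031%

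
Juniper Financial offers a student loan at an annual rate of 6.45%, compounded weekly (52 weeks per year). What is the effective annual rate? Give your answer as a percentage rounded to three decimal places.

EAR = (1 + 0.0645/52)^52 − 1.
= (1 + 0.001240)^52 − 1 = 1.066583 − 1 = 6.658%.

6.658%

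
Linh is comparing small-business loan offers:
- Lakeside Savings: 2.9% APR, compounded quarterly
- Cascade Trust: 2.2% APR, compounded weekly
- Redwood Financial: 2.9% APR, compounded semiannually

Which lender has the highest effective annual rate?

Lakeside Savings

Lakeside Savings: (1 + 0.029/4)^4 − 1 = 2.932%
Cascade Trust: (1 + 0.022/52)^52 − 1 = 2.224%
Redwood Financial: (1 + 0.029/2)^2 − 1 = 2.921%
The highest effective annual rate is Lakeside Savings at 2.932%.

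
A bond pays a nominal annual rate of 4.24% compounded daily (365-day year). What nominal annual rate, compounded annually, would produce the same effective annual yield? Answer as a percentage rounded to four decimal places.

4.3309%

EAR = (1 + 0.0424/365)^365 − 1 = 0.043309.
Compounded annually, the equivalent nominal rate is the EAR itself: 4.3309%.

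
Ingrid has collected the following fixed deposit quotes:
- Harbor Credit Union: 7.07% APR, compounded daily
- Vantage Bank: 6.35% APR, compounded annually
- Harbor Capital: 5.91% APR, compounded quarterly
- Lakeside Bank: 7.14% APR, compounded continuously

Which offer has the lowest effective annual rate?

Harbor Credit Union: (1 + 0.0707/365)^365 − 1 = 7.325%
Vantage Bank: compounded annually, EAR = 6.350%
Harbor Capital: (1 + 0.0591/4)^4 − 1 = 6.042%
Lakeside Bank: e^0.0714 − 1 = 7.401%
The lowest effective annual rate is Harbor Capital at 6.042%.

Harbor Capital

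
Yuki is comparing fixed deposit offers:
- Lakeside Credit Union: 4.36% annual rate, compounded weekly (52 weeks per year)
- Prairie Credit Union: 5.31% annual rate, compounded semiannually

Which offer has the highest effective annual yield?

Lakeside Credit Union: (1 + 0.0436/52)^52 − 1 = 4.455%
Prairie Credit Union: (1 + 0.0531/2)^2 − 1 = 5.380%
The highest effective annual rate is Prairie Credit Union at 5.380%.

Prairie Credit Union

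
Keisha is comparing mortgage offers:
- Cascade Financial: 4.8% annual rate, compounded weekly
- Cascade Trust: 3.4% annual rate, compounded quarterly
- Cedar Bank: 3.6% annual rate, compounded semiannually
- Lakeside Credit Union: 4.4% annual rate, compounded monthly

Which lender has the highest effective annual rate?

Cascade Financial: (1 + 0.048/52)^52 − 1 = 4.915%
Cascade Trust: (1 + 0.034/4)^4 − 1 = 3.444%
Cedar Bank: (1 + 0.036/2)^2 − 1 = 3.632%
Lakeside Credit Union: (1 + 0.044/12)^12 − 1 = 4.490%
The highest effective annual rate is Cascade Financial at 4.915%.

Cascade Financial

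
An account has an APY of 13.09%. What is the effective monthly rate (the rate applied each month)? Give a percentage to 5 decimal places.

The per-month rate i satisfies (1 + i)^12 = 1 + 0.1309.
i = 1.1309^(1/12) − 1 = 0.0103039 = 1.03039%.

1.03039%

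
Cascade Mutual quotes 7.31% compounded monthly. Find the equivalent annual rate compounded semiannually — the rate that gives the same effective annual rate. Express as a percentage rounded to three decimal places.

EAR = (1 + 0.0731/12)^12 − 1 = 0.075600.
Solve (1 + r/2)^2 = 1.075600: r/2 = 1.075600^(1/2) − 1 = 0.037111, so r = 0.074222 = 7.422%.

7.422%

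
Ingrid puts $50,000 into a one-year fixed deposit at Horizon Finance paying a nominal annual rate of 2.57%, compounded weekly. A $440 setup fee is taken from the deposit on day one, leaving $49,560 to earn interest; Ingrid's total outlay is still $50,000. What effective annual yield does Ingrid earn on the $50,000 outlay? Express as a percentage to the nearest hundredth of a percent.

Value after one year: 49,560 × (1 + 0.0257/52)^52 = 49,560 × 1.026027 = $50,849.88.
Effective yield on the $50,000 outlay: 50,849.88 / 50,000 − 1 = 0.016998 = 1.70%.

1.70%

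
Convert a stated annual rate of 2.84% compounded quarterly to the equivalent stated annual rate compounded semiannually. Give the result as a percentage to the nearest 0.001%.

2.850%

EAR = (1 + 0.0284/4)^4 − 1 = 0.028704.
Solve (1 + r/2)^2 = 1.028704: r/2 = 1.028704^(1/2) − 1 = 0.014250, so r = 0.028501 = 2.850%.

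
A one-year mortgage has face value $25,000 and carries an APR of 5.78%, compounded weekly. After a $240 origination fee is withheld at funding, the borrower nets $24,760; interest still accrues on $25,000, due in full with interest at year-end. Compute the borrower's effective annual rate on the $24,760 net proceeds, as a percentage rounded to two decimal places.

6.97%

Amount owed after one year: 25,000 × (1 + 0.0578/52)^52 = 25,000 × 1.059469 = $26,486.73.
Effective rate on net proceeds: 26,486.73 / 24,760 − 1 = 0.069739 = 6.97%.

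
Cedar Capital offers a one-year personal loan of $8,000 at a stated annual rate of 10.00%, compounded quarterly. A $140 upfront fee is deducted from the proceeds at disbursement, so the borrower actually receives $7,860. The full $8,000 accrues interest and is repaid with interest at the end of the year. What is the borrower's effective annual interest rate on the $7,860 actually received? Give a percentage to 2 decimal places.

Amount owed after one year: 8,000 × (1 + 0.1000/4)^4 = 8,000 × 1.103813 = $8,830.50.
Effective rate on net proceeds: 8,830.50 / 7,860 − 1 = 0.123474 = 12.35%.

12.35%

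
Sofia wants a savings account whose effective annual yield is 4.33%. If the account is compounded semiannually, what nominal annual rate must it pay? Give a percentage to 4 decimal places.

(1 + r/2)^2 − 1 = 0.0433, so 1 + r/2 = 1.0433^(1/2).
r/2 = 0.021421, so r = 0.042841 = 4.2841%.

4.2841%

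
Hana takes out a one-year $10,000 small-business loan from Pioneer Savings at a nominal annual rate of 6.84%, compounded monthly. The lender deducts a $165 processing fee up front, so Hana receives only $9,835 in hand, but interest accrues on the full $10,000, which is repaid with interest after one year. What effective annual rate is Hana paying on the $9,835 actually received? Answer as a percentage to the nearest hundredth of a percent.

Amount owed after one year: 10,000 × (1 + 0.0684/12)^12 = 10,000 × 1.070586 = $10,705.86.
Effective rate on net proceeds: 10,705.86 / 9,835 − 1 = 0.088547 = 8.85%.

8.85%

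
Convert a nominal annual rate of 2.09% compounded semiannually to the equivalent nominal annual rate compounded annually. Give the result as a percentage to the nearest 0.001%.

EAR = (1 + 0.0209/2)^2 − 1 = 0.021009.
Compounded annually, the equivalent nominal rate is the EAR itself: 2.101%.

2.101%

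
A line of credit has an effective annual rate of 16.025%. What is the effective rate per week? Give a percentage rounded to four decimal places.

0.2862%

The per-week rate i satisfies (1 + i)^52 = 1 + 0.16025.
i = 1.16025^(1/52) − 1 = 0.0028625 = 0.2862%.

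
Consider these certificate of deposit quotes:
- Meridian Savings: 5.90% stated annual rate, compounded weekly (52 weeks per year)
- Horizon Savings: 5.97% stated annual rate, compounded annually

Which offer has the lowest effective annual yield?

Meridian Savings: (1 + 0.0590/52)^52 − 1 = 6.074%
Horizon Savings: compounded annually, EAR = 5.970%
The lowest effective annual rate is Horizon Savings at 5.970%.

Horizon Savings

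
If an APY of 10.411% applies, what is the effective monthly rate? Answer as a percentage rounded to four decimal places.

0.8287%

The per-month rate i satisfies (1 + i)^12 = 1 + 0.10411.
i = 1.10411^(1/12) − 1 = 0.0082875 = 0.8287%.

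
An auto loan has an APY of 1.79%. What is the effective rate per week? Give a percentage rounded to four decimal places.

0.0341%

The per-week rate i satisfies (1 + i)^52 = 1 + 0.0179.
i = 1.0179^(1/52) − 1 = 0.0003412 = 0.0341%.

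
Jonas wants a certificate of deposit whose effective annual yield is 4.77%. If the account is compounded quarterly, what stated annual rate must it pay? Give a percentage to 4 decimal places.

4.6870%

(1 + r/4)^4 − 1 = 0.0477, so 1 + r/4 = 1.0477^(1/4).
r/4 = 0.011717, so r = 0.046870 = 4.6870%.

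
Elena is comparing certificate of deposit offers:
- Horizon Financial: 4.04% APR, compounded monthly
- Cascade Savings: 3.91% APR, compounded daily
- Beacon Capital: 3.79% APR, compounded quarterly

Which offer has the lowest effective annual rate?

Horizon Financial: (1 + 0.0404/12)^12 − 1 = 4.116%
Cascade Savings: (1 + 0.0391/365)^365 − 1 = 3.987%
Beacon Capital: (1 + 0.0379/4)^4 − 1 = 3.844%
The lowest effective annual rate is Beacon Capital at 3.844%.

Beacon Capital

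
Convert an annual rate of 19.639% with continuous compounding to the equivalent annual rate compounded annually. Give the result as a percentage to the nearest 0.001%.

21.700%

EAR under continuous compounding: e^0.19639 − 1 = 0.217001.
Compounded annually, the equivalent nominal rate is the EAR itself: 21.700%.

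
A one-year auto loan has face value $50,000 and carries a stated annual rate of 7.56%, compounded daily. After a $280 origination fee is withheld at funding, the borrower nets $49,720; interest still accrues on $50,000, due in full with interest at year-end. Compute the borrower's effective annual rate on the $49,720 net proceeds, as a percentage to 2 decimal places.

8.46%

Amount owed after one year: 50,000 × (1 + 0.0756/365)^365 = 50,000 × 1.078523 = $53,926.13.
Effective rate on net proceeds: 53,926.13 / 49,720 − 1 = 0.084596 = 8.46%.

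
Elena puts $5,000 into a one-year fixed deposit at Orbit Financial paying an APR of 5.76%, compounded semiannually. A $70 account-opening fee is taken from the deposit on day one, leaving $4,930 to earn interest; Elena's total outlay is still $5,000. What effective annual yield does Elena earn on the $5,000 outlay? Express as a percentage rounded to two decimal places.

Value after one year: 4,930 × (1 + 0.0576/2)^2 = 4,930 × 1.058429 = $5,218.06.
Effective yield on the $5,000 outlay: 5,218.06 / 5,000 − 1 = 0.043611 = 4.36%.

4.36%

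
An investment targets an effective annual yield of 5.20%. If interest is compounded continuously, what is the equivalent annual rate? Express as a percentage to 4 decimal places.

5.0693%

Continuous: nominal r satisfies e^r − 1 = 0.0520.
r = ln(1 + 0.0520) = ln(1.0520) = 0.050693 = 5.0693%.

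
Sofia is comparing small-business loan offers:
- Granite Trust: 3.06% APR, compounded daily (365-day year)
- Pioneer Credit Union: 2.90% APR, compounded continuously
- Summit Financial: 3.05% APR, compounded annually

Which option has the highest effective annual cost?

Granite Trust: (1 + 0.0306/365)^365 − 1 = 3.107%
Pioneer Credit Union: e^0.0290 − 1 = 2.942%
Summit Financial: compounded annually, EAR = 3.050%
The highest effective annual rate is Granite Trust at 3.107%.

Granite Trust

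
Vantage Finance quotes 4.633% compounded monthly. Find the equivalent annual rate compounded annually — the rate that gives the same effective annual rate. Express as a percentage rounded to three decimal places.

EAR = (1 + 0.04633/12)^12 − 1 = 0.047327.
Compounded annually, the equivalent nominal rate is the EAR itself: 4.733%.

4.733%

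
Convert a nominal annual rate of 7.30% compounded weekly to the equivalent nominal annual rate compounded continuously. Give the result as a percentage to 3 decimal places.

7.295%

EAR = (1 + 0.0730/52)^52 − 1 = 0.075675.
Equivalent continuous rate: r = ln(1 + 0.075675) = 0.072949 = 7.295%.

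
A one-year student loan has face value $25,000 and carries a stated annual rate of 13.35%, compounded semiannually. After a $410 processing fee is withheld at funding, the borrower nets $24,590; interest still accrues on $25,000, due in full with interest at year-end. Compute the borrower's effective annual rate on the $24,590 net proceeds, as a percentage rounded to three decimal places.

Amount owed after one year: 25,000 × (1 + 0.1335/2)^2 = 25,000 × 1.137956 = $28,448.89.
Effective rate on net proceeds: 28,448.89 / 24,590 − 1 = 0.156929 = 15.693%.

15.693%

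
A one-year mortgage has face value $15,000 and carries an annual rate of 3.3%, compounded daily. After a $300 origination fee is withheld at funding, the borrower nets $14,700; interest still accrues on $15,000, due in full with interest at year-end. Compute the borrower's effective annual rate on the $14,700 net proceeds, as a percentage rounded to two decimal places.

Amount owed after one year: 15,000 × (1 + 0.033/365)^365 = 15,000 × 1.033549 = $15,503.23.
Effective rate on net proceeds: 15,503.23 / 14,700 − 1 = 0.054642 = 5.46%.

5.46%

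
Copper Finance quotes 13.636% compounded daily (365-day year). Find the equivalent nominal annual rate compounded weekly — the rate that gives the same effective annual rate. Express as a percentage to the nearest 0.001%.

13.651%

EAR = (1 + 0.13636/365)^365 − 1 = 0.146065.
Solve (1 + r/52)^52 = 1.146065: r/52 = 1.146065^(1/52) − 1 = 0.002625, so r = 0.136513 = 13.651%.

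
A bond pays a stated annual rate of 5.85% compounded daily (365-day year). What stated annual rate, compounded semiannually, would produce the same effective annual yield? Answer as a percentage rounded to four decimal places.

EAR = (1 + 0.0585/365)^365 − 1 = 0.060240.
Solve (1 + r/2)^2 = 1.060240: r/2 = 1.060240^(1/2) − 1 = 0.029680, so r = 0.059359 = 5.9359%.

5.9359%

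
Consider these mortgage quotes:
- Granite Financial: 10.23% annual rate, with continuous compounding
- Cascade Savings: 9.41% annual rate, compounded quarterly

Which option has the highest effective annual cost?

Granite Financial: e^0.1023 − 1 = 10.772%
Cascade Savings: (1 + 0.0941/4)^4 − 1 = 9.747%
The highest effective annual rate is Granite Financial at 10.772%.

Granite Financial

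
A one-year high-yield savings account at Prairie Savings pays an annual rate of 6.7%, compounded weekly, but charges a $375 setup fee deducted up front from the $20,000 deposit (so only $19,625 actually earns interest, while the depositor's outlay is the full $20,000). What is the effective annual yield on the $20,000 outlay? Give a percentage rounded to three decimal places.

4.920%

Value after one year: 19,625 × (1 + 0.067/52)^52 = 19,625 × 1.069249 = $20,984.02.
Effective yield on the $20,000 outlay: 20,984.02 / 20,000 − 1 = 0.049201 = 4.920%.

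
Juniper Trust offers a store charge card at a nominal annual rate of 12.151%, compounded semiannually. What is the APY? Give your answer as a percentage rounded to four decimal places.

12.5201%

EAR = (1 + 0.12151/2)^2 − 1.
= (1 + 0.060755)^2 − 1 = 1.125201 − 1 = 12.5201%.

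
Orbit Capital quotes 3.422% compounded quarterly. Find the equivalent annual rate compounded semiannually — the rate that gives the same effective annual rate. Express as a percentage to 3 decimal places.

3.437%

EAR = (1 + 0.03422/4)^4 − 1 = 0.034662.
Solve (1 + r/2)^2 = 1.034662: r/2 = 1.034662^(1/2) − 1 = 0.017183, so r = 0.034366 = 3.437%.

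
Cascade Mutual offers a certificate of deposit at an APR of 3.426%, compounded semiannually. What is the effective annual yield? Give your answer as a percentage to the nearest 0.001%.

EAR = (1 + 0.03426/2)^2 − 1.
= (1 + 0.017130)^2 − 1 = 1.034553 − 1 = 3.455%.

3.455%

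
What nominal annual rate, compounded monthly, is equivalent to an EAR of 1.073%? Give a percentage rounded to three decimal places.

(1 + r/12)^12 − 1 = 0.01073, so 1 + r/12 = 1.01073^(1/12).
r/12 = 0.000890, so r = 0.010678 = 1.068%.

1.068%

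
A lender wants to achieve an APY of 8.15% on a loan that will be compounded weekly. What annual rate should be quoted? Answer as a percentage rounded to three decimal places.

(1 + r/52)^52 − 1 = 0.0815, so 1 + r/52 = 1.0815^(1/52).
r/52 = 0.001508, so r = 0.078408 = 7.841%.

7.841%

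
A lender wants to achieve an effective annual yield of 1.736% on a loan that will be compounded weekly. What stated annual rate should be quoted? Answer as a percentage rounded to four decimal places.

1.7214%

(1 + r/52)^52 − 1 = 0.01736, so 1 + r/52 = 1.01736^(1/52).
r/52 = 0.000331, so r = 0.017214 = 1.7214%.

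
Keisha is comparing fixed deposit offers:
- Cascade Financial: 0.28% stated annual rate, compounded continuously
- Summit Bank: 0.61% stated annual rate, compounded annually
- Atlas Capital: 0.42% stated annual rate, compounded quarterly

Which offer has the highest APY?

Summit Bank

Cascade Financial: e^0.0028 − 1 = 0.280%
Summit Bank: compounded annually, EAR = 0.610%
Atlas Capital: (1 + 0.0042/4)^4 − 1 = 0.421%
The highest effective annual rate is Summit Bank at 0.610%.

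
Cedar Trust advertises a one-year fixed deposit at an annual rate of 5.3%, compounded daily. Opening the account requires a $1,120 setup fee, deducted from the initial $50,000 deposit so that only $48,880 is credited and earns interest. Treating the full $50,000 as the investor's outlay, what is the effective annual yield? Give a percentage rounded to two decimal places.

3.08%

Value after one year: 48,880 × (1 + 0.053/365)^365 = 48,880 × 1.054426 = $51,540.32.
Effective yield on the $50,000 outlay: 51,540.32 / 50,000 − 1 = 0.030806 = 3.08%.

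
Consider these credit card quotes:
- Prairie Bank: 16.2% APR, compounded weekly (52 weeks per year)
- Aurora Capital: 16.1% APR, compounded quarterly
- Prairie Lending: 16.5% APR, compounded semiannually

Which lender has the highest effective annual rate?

Prairie Bank

Prairie Bank: (1 + 0.162/52)^52 − 1 = 17.556%
Aurora Capital: (1 + 0.161/4)^4 − 1 = 17.098%
Prairie Lending: (1 + 0.165/2)^2 − 1 = 17.181%
The highest effective annual rate is Prairie Bank at 17.556%.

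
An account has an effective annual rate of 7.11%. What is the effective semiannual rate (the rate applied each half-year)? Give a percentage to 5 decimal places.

The per-half-year rate i satisfies (1 + i)^2 = 1 + 0.0711.
i = 1.0711^(1/2) − 1 = 0.0349396 = 3.49396%.

3.49396%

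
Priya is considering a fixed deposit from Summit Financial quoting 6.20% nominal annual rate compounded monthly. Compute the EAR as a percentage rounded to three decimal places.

EAR = (1 + 0.0620/12)^12 − 1.
= 1.063793 − 1 = 6.379%.

6.379%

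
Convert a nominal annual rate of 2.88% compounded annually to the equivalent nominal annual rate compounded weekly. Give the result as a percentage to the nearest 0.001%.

Compounded annually, EAR = nominal = 0.028800.
Solve (1 + r/52)^52 = 1.028800: r/52 = 1.028800^(1/52) − 1 = 0.000546, so r = 0.028401 = 2.840%.

2.840%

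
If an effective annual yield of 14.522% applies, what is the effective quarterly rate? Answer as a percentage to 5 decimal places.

3.44803%

The per-quarter rate i satisfies (1 + i)^4 = 1 + 0.14522.
i = 1.14522^(1/4) − 1 = 0.0344803 = 3.44803%.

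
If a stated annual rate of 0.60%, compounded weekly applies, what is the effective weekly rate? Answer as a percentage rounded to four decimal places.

0.0115%

With a nominal annual rate compounded weekly, the periodic rate is the nominal rate divided by 52.
i = 0.0060 / 52 = 0.0001154 = 0.0115%.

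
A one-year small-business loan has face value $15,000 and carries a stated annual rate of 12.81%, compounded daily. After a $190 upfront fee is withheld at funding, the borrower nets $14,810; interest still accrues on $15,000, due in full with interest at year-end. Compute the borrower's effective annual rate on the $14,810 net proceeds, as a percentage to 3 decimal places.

Amount owed after one year: 15,000 × (1 + 0.1281/365)^365 = 15,000 × 1.136641 = $17,049.62.
Effective rate on net proceeds: 17,049.62 / 14,810 − 1 = 0.151223 = 15.122%.

15.122%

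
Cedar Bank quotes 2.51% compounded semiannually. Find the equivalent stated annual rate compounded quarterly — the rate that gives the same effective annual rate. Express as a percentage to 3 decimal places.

2.502%

EAR = (1 + 0.0251/2)^2 − 1 = 0.025258.
Solve (1 + r/4)^4 = 1.025258: r/4 = 1.025258^(1/4) − 1 = 0.006255, so r = 0.025022 = 2.502%.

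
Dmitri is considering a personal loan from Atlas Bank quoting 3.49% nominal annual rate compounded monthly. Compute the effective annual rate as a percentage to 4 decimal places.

EAR = (1 + 0.0349/12)^12 − 1.
= 1.035464 − 1 = 3.5464%.

3.5464%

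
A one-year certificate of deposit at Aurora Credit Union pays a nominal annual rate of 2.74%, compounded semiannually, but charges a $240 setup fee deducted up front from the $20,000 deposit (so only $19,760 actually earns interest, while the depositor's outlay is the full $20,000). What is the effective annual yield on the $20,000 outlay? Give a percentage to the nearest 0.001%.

1.526%

Value after one year: 19,760 × (1 + 0.0274/2)^2 = 19,760 × 1.027588 = $20,305.13.
Effective yield on the $20,000 outlay: 20,305.13 / 20,000 − 1 = 0.015257 = 1.526%.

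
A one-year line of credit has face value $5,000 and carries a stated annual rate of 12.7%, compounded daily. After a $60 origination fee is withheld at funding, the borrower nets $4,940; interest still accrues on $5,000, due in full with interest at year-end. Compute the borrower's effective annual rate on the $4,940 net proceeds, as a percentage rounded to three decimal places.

14.918%

Amount owed after one year: 5,000 × (1 + 0.127/365)^365 = 5,000 × 1.135392 = $5,676.96.
Effective rate on net proceeds: 5,676.96 / 4,940 − 1 = 0.149182 = 14.918%.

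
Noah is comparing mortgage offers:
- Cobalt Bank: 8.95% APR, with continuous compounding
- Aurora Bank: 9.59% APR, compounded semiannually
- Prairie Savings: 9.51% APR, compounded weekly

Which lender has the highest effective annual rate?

Prairie Savings

Cobalt Bank: e^0.0895 − 1 = 9.363%
Aurora Bank: (1 + 0.0959/2)^2 − 1 = 9.820%
Prairie Savings: (1 + 0.0951/52)^52 − 1 = 9.967%
The highest effective annual rate is Prairie Savings at 9.967%.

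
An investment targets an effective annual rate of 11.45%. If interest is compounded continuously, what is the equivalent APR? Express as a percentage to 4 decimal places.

Continuous: nominal r satisfies e^r − 1 = 0.1145.
r = ln(1 + 0.1145) = ln(1.1145) = 0.108406 = 10.8406%.

10.8406%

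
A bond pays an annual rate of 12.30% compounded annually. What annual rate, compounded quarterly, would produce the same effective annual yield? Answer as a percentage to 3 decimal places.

Compounded annually, EAR = nominal = 0.123000.
Solve (1 + r/4)^4 = 1.123000: r/4 = 1.123000^(1/4) − 1 = 0.029426, so r = 0.117702 = 11.770%.

11.770%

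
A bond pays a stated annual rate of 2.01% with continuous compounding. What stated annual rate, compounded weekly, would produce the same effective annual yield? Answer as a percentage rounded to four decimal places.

EAR under continuous compounding: e^0.0201 − 1 = 0.020303.
Solve (1 + r/52)^52 = 1.020303: r/52 = 1.020303^(1/52) − 1 = 0.000387, so r = 0.020104 = 2.0104%.

2.0104%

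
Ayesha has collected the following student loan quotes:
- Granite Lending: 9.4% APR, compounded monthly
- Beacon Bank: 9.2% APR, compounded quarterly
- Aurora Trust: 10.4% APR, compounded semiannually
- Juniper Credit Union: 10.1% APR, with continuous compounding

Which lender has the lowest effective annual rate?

Beacon Bank

Granite Lending: (1 + 0.094/12)^12 − 1 = 9.816%
Beacon Bank: (1 + 0.092/4)^4 − 1 = 9.522%
Aurora Trust: (1 + 0.104/2)^2 − 1 = 10.670%
Juniper Credit Union: e^0.101 − 1 = 10.628%
The lowest effective annual rate is Beacon Bank at 9.522%.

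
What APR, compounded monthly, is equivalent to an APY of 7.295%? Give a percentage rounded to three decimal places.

7.062%

(1 + r/12)^12 − 1 = 0.07295, so 1 + r/12 = 1.07295^(1/12).
r/12 = 0.005885, so r = 0.070619 = 7.062%.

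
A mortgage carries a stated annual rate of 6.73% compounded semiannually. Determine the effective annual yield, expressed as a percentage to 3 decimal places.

EAR = (1 + 0.0673/2)^2 − 1.
= (1 + 0.033650)^2 − 1 = 1.068432 − 1 = 6.843%.

6.843%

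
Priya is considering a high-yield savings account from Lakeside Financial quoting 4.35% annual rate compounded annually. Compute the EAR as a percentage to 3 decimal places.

Annual compounding means the effective rate equals the nominal rate: 4.350%.

4.350%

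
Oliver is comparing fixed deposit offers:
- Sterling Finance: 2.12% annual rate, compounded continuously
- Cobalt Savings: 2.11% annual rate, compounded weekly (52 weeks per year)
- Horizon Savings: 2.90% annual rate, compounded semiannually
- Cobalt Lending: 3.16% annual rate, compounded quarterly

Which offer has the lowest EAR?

Cobalt Savings

Sterling Finance: e^0.0212 − 1 = 2.143%
Cobalt Savings: (1 + 0.0211/52)^52 − 1 = 2.132%
Horizon Savings: (1 + 0.0290/2)^2 − 1 = 2.921%
Cobalt Lending: (1 + 0.0316/4)^4 − 1 = 3.198%
The lowest effective annual rate is Cobalt Savings at 2.132%.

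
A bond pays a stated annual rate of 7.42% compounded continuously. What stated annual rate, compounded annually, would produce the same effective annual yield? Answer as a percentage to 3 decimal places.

7.702%

EAR under continuous compounding: e^0.0742 − 1 = 0.077022.
Compounded annually, the equivalent nominal rate is the EAR itself: 7.702%.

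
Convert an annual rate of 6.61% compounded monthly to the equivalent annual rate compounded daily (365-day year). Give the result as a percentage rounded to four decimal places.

6.5925%

EAR = (1 + 0.0661/12)^12 − 1 = 0.068140.
Solve (1 + r/365)^365 = 1.068140: r/365 = 1.068140^(1/365) − 1 = 0.000181, so r = 0.065925 = 6.5925%.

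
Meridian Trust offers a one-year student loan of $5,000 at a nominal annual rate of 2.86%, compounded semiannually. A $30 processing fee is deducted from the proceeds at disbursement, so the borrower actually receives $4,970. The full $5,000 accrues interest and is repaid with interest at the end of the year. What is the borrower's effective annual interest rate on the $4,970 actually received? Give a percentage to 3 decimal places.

3.501%

Amount owed after one year: 5,000 × (1 + 0.0286/2)^2 = 5,000 × 1.028804 = $5,144.02.
Effective rate on net proceeds: 5,144.02 / 4,970 − 1 = 0.035015 = 3.501%.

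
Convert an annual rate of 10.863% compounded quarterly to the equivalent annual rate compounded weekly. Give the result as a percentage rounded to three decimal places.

10.729%

EAR = (1 + 0.10863/4)^4 − 1 = 0.113136.
Solve (1 + r/52)^52 = 1.113136: r/52 = 1.113136^(1/52) − 1 = 0.002063, so r = 0.107292 = 10.729%.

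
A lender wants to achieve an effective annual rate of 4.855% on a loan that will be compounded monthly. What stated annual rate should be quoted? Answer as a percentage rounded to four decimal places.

(1 + r/12)^12 − 1 = 0.04855, so 1 + r/12 = 1.04855^(1/12).
r/12 = 0.003959, so r = 0.047502 = 4.7502%.

4.7502%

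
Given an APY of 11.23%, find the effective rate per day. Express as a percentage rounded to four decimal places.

0.0292%

The per-day rate i satisfies (1 + i)^365 = 1 + 0.1123.
i = 1.1123^(1/365) − 1 = 0.0002916 = 0.0292%.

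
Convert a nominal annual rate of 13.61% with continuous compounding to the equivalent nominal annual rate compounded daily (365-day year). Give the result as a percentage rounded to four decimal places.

13.6125%

EAR under continuous compounding: e^0.1361 − 1 = 0.145796.
Solve (1 + r/365)^365 = 1.145796: r/365 = 1.145796^(1/365) − 1 = 0.000373, so r = 0.136125 = 13.6125%.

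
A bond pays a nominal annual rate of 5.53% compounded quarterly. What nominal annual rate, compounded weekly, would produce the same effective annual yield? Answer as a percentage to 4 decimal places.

5.4950%

EAR = (1 + 0.0553/4)^4 − 1 = 0.056457.
Solve (1 + r/52)^52 = 1.056457: r/52 = 1.056457^(1/52) − 1 = 0.001057, so r = 0.054950 = 5.4950%.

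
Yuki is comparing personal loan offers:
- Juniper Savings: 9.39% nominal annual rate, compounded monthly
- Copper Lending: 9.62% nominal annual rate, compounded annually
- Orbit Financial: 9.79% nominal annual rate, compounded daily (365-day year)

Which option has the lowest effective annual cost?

Copper Lending

Juniper Savings: (1 + 0.0939/12)^12 − 1 = 9.805%
Copper Lending: compounded annually, EAR = 9.620%
Orbit Financial: (1 + 0.0979/365)^365 − 1 = 10.284%
The lowest effective annual rate is Copper Lending at 9.620%.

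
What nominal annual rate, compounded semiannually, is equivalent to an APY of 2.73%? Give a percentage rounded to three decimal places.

(1 + r/2)^2 − 1 = 0.0273, so 1 + r/2 = 1.0273^(1/2).
r/2 = 0.013558, so r = 0.027116 = 2.712%.

2.712%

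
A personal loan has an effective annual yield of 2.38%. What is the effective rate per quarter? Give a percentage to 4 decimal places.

The per-quarter rate i satisfies (1 + i)^4 = 1 + 0.0238.
i = 1.0238^(1/4) − 1 = 0.0058976 = 0.5898%.

0.5898%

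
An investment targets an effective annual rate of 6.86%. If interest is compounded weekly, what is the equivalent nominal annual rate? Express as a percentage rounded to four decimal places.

6.6392%

(1 + r/52)^52 − 1 = 0.0686, so 1 + r/52 = 1.0686^(1/52).
r/52 = 0.001277, so r = 0.066392 = 6.6392%.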